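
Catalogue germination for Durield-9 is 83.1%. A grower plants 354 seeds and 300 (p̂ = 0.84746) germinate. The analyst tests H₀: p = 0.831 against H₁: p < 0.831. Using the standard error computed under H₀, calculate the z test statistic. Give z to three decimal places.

p̂ = 300/354 = 0.84746.
SE = √(p₀(1−p₀)/n) = √(0.14044/354) = 0.01992.
z = (0.84746 − 0.831)/0.01992 = 0.01646/0.01992 = 0.826.

z = 0.826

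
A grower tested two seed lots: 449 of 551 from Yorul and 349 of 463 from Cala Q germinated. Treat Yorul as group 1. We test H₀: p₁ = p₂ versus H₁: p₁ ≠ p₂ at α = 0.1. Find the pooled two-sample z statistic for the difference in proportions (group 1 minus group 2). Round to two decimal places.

p̂₁ = 449/551 ≈ 0.8149, p̂₂ = 349/463 ≈ 0.7538.
Pooled p̂ = (449+349)/(551+463) = 798/1014 = 0.7870.
SE = √(0.167641 × 0.00397471) = 0.0258.
z = (0.8149 − 0.7538)/0.0258 = 0.0611/0.0258 = 2.37.
p-value = 2·P(Z > 2.367) ≈ 0.0179. With α = 0.1, reject H₀.

z = 2.37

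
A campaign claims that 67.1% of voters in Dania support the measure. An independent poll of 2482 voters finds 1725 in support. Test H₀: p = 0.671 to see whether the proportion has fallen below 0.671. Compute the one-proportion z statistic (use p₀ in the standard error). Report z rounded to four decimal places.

z = 2.5452

p̂ = 1725/2482 ≈ 0.695004.
Under H₀, SE = √(0.671·0.329/2482) = √(8.8944e-05) = 0.009431.
z = (0.695004 − 0.671)/0.009431 = 0.024004/0.009431 = 2.5452.
p-value = P(Z < 2.545) ≈ 0.9945.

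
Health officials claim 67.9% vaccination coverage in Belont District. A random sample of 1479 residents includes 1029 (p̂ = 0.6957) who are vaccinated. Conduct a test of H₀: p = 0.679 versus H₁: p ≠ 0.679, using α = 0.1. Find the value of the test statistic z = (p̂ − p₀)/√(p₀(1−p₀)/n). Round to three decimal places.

z = 1.379

p̂ = 1029/1479 = 0.69574.
SE = √(p₀(1−p₀)/n) = √(0.21796/1479) = 0.01214.
z = (0.69574 − 0.679)/0.01214 = 0.01674/0.01214 = 1.379.
p-value = 2·P(Z > 1.379) ≈ 0.1679; since p > α = 0.1, fail to reject H₀.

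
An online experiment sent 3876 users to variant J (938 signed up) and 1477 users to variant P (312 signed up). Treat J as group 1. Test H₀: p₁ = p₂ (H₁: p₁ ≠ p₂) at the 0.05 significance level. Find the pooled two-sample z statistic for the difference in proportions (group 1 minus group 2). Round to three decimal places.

z = 2.378

p̂₁ = 938/3876 ≈ 0.242002, p̂₂ = 312/1477 ≈ 0.211239.
Pooled p̂ = (938+312)/(3876+1477) = 1250/5353 = 0.233514.
SE = √(p̂(1−p̂)(1/n₁+1/n₂)) = √(0.233514·0.766486·0.000935046) = √(0.000167359) = 0.012937.
z = (0.242002 − 0.211239)/0.012937 = 0.030763/0.012937 = 2.378.
Two-sided p-value ≈ 2·Φ(−2.378) = 0.0174; since p < α = 0.05, reject H₀.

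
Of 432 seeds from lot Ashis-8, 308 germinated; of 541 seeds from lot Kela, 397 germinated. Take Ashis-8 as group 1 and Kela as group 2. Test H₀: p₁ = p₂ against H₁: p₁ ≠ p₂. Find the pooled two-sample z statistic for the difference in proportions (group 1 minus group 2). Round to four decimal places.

z = -0.7238

p̂₁ = 308/432 ≈ 0.712963, p̂₂ = 397/541 ≈ 0.733826.
Pooled p̂ = (308+397)/(432+541) = 705/973 = 0.724563.
SE = √(0.199571 × 0.00416324) = 0.028825.
z = (0.712963 − 0.733826)/0.028825 = -0.020863/0.028825 = -0.7238.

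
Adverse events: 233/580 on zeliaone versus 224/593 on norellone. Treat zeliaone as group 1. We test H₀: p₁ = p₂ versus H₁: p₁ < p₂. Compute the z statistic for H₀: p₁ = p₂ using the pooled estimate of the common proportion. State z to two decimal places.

z = 0.84

p̂₁ = 233/580 = 0.4017, p̂₂ = 224/593 = 0.3777.
Pooled p̂ = (233+224)/(580+593) = 457/1173 = 0.3896.
SE = √(p̂(1−p̂)(1/n₁+1/n₂)) = √(0.3896·0.6104·0.00341048) = √(0.000811052) = 0.0285.
z = (0.4017 − 0.3777)/0.0285 = 0.0240/0.0285 = 0.84.
p-value = P(Z < 0.842) ≈ 0.8002.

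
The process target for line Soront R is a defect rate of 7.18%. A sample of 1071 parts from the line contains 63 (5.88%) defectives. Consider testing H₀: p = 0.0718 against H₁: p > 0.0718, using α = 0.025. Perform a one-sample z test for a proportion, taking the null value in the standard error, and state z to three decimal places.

p̂ = 63/1071 = 0.05882.
Standard error under H₀: √(0.0718×0.9282/1071) = 0.00789.
z = (0.05882 − 0.0718)/0.00789 = -0.01298/0.00789 = -1.645.
p-value = P(Z > -1.645) ≈ 0.9500, so at α = 0.025 we fail to reject H₀.

z = -1.645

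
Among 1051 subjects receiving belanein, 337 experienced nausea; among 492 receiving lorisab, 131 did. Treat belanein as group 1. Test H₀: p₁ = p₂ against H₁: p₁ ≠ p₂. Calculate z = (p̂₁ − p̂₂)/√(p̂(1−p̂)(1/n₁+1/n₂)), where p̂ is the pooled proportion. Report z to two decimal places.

z = 2.17

p̂₁ = 337/1051 ≈ 0.32065, p̂₂ = 131/492 ≈ 0.26626.
Pooled p̂ = (337+131)/(1051+492) = 468/1543 = 0.30331.
SE = √(0.211311 × 0.002984) = 0.02511.
z = (0.32065 − 0.26626)/0.02511 = 0.05439/0.02511 = 2.17.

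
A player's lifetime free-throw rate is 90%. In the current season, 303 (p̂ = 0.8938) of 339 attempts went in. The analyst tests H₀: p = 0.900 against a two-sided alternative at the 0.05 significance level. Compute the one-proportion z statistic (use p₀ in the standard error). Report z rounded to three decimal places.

p̂ = 303/339 ≈ 0.89381.
Standard error under H₀: √(0.9×0.1/339) = 0.01629.
z = (0.89381 − 0.9)/0.01629 = -0.00619/0.01629 = -0.380.
Two-sided p-value ≈ 2·Φ(−0.380) = 0.7038, so at α = 0.05 we fail to reject H₀.

z = -0.380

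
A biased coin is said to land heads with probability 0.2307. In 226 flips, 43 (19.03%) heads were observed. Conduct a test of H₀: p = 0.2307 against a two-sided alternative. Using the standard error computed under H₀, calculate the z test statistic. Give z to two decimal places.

z = -1.44

p̂ = 43/226 = 0.1903.
Under H₀, SE = √(0.2307·0.7693/226) = √(0.000785299) = 0.0280.
z = (0.1903 − 0.2307)/0.0280 = -0.0404/0.0280 = -1.44.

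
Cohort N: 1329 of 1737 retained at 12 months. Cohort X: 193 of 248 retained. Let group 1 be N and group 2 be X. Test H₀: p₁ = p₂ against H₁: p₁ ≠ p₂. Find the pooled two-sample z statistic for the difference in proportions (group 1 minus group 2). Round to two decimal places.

p̂₁ = 1329/1737 ≈ 0.7651, p̂₂ = 193/248 ≈ 0.7782.
Pooled p̂ = (1329+193)/(1737+248) = 1522/1985 = 0.7668.
SE = √(p̂(1−p̂)(1/n₁+1/n₂)) = √(0.7668·0.2332·0.00460796) = √(0.000824107) = 0.0287.
z = (0.7651 − 0.7782)/0.0287 = -0.0131/0.0287 = -0.46.
p-value = 2·P(Z > 0.457) ≈ 0.6478.

z = -0.46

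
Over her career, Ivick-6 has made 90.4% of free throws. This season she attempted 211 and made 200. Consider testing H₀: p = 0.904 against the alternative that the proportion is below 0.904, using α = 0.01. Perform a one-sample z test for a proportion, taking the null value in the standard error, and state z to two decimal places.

p̂ = 200/211 ≈ 0.9479.
Standard error under H₀: √(0.904×0.096/211) = 0.0203.
z = (0.9479 − 0.904)/0.0203 = 0.0439/0.0203 = 2.16.
p-value = P(Z < 2.163) ≈ 0.9847. With α = 0.01, fail to reject H₀.

z = 2.16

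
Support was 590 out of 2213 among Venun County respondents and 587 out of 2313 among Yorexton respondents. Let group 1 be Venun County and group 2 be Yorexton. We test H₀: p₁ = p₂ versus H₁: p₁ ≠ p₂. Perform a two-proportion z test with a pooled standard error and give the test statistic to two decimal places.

p̂₁ = 590/2213 ≈ 0.2666, p̂₂ = 587/2313 ≈ 0.2538.
Pooled p̂ = (590+587)/(2213+2313) = 1177/4526 = 0.2601.
SE = √(p̂(1−p̂)(1/n₁+1/n₂)) = √(0.2601·0.7399·0.000884214) = √(0.000170145) = 0.0130.
z = (0.2666 − 0.2538)/0.0130 = 0.0128/0.0130 = 0.98.
p-value = 2·P(Z > 0.983) ≈ 0.3256.

z = 0.98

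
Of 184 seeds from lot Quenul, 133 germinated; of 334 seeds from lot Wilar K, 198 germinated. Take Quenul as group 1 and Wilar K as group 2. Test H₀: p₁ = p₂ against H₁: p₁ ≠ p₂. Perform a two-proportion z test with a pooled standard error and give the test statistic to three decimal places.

z = 2.948

p̂₁ = 133/184 = 0.722826, p̂₂ = 198/334 = 0.592814.
Pooled p̂ = (133+198)/(184+334) = 331/518 = 0.638996.
SE = √(p̂(1−p̂)(1/n₁+1/n₂)) = √(0.638996·0.361004·0.00842879) = √(0.00194435) = 0.044095.
z = (0.722826 − 0.592814)/0.044095 = 0.130012/0.044095 = 2.948.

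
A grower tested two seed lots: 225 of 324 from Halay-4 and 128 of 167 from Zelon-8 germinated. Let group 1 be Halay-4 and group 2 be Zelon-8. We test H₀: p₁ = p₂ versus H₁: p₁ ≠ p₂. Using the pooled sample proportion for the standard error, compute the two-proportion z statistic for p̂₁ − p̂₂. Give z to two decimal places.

z = -1.68

p̂₁ = 225/324 = 0.6944, p̂₂ = 128/167 = 0.7665.
Pooled p̂ = (225+128)/(324+167) = 353/491 = 0.7189.
SE = √(0.202065 × 0.00907444) = 0.0428.
z = (0.6944 − 0.7665)/0.0428 = -0.0721/0.0428 = -1.68.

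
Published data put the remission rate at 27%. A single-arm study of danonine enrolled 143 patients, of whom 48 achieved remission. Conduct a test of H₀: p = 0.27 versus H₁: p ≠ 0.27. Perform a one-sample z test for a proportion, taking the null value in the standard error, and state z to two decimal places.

p̂ = 48/143 = 0.3357.
SE = √(p₀(1−p₀)/n) = √(0.1971/143) = 0.0371.
z = (0.3357 − 0.27)/0.0371 = 0.0657/0.0371 = 1.77.
Two-sided p-value ≈ 2·Φ(−1.769) = 0.0769.

z = 1.77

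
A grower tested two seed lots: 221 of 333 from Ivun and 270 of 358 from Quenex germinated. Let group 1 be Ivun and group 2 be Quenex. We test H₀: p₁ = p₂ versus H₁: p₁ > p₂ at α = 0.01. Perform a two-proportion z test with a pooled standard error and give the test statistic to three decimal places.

z = -2.622

p̂₁ = 221/333 = 0.66366, p̂₂ = 270/358 = 0.75419.
Pooled p̂ = (221+270)/(333+358) = 491/691 = 0.71056.
SE = √(p̂(1−p̂)(1/n₁+1/n₂)) = √(0.71056·0.28944·0.0057963) = √(0.00119208) = 0.03453.
z = (0.66366 − 0.75419)/0.03453 = -0.09053/0.03453 = -2.622.
p-value = P(Z > -2.622) ≈ 0.9956, so at α = 0.01 we fail to reject H₀.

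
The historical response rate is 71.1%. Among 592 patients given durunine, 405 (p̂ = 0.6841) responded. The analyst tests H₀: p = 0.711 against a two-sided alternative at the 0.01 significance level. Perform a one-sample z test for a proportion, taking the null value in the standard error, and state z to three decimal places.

p̂ = 405/592 ≈ 0.68412.
Under H₀, SE = √(0.711·0.289/592) = √(0.000347093) = 0.01863.
z = (0.68412 − 0.711)/0.01863 = -0.02688/0.01863 = -1.443.
Two-sided p-value ≈ 2·Φ(−1.443) = 0.1491. With α = 0.01, fail to reject H₀.

z = -1.443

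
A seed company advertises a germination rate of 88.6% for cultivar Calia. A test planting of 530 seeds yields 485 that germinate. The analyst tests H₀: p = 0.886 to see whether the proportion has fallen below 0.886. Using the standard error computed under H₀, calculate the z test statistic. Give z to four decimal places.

z = 2.1075

p̂ = 485/530 ≈ 0.915094.
Under H₀, SE = √(0.886·0.114/530) = √(0.000190574) = 0.013805.
z = (0.915094 − 0.886)/0.013805 = 0.029094/0.013805 = 2.1075.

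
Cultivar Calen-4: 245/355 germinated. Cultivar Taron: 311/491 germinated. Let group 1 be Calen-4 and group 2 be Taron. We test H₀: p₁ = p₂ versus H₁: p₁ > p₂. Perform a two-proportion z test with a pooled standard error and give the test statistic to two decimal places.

z = 1.72

p̂₁ = 245/355 = 0.69014, p̂₂ = 311/491 = 0.63340.
Pooled p̂ = (245+311)/(355+491) = 556/846 = 0.65721.
SE = √(p̂(1−p̂)(1/n₁+1/n₂)) = √(0.65721·0.34279·0.00485356) = √(0.00109343) = 0.03307.
z = (0.69014 − 0.63340)/0.03307 = 0.05674/0.03307 = 1.72.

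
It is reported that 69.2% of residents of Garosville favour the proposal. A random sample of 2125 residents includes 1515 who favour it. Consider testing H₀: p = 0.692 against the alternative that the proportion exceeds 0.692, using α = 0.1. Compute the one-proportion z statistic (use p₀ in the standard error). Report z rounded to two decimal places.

z = 2.09

p̂ = 1515/2125 ≈ 0.7129.
Standard error under H₀: √(0.692×0.308/2125) = 0.0100.
z = (0.7129 − 0.692)/0.0100 = 0.0209/0.0100 = 2.09.
p-value = P(Z > 2.091) ≈ 0.0183. With α = 0.1, reject H₀.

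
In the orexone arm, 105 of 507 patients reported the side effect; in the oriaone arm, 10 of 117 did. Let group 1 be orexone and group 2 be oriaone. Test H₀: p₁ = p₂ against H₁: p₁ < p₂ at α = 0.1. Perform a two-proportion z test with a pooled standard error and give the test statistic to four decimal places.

p̂₁ = 105/507 ≈ 0.207101, p̂₂ = 10/117 ≈ 0.085470.
Pooled p̂ = (105+10)/(507+117) = 115/624 = 0.184295.
SE = √(p̂(1−p̂)(1/n₁+1/n₂)) = √(0.184295·0.815705·0.0105194) = √(0.00158138) = 0.039767.
z = (0.207101 − 0.085470)/0.039767 = 0.121631/0.039767 = 3.0586.
p-value = P(Z < 3.059) ≈ 0.9989; since p > α = 0.1, fail to reject H₀.

z = 3.0586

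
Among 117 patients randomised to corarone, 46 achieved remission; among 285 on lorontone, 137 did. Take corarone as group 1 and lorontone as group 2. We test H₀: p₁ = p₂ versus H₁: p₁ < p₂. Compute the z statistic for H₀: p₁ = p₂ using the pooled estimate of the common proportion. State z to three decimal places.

p̂₁ = 46/117 ≈ 0.39316, p̂₂ = 137/285 ≈ 0.48070.
Pooled p̂ = (46+137)/(117+285) = 183/402 = 0.45522.
SE = √(0.247995 × 0.0120558) = 0.05468.
z = (0.39316 − 0.48070)/0.05468 = -0.08754/0.05468 = -1.601.
p-value = P(Z < -1.601) ≈ 0.0547.

z = -1.601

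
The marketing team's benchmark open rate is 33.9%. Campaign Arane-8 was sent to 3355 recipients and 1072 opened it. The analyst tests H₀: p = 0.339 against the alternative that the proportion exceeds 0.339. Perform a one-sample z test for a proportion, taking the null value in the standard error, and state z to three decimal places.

p̂ = 1072/3355 ≈ 0.319523.
Under H₀, SE = √(0.339·0.661/3355) = √(6.67896e-05) = 0.008172.
z = (0.319523 − 0.339)/0.008172 = -0.019477/0.008172 = -2.383.
p-value = P(Z > -2.383) ≈ 0.9914.

z = -2.383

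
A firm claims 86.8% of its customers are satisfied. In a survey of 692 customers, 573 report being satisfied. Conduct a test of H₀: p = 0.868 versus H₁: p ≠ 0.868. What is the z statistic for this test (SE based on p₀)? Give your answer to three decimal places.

z = -3.106

p̂ = 573/692 = 0.82803.
Under H₀, SE = √(0.868·0.132/692) = √(0.000165572) = 0.01287.
z = (0.82803 − 0.868)/0.01287 = -0.03997/0.01287 = -3.106.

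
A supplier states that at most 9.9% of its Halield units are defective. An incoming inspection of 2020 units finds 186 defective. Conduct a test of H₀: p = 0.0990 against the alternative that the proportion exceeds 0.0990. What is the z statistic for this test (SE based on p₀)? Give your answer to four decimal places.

z = -1.0415

p̂ = 186/2020 ≈ 0.092079.
Standard error under H₀: √(0.099×0.901/2020) = 0.006645.
z = (0.092079 − 0.099)/0.006645 = -0.006921/0.006645 = -1.0415.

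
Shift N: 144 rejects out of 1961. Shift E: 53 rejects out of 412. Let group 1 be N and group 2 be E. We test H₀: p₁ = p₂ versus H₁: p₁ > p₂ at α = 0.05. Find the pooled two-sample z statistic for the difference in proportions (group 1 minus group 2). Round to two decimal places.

z = -3.69

p̂₁ = 144/1961 ≈ 0.07343, p̂₂ = 53/412 ≈ 0.12864.
Pooled p̂ = (144+53)/(1961+412) = 197/2373 = 0.08302.
SE = √(p̂(1−p̂)(1/n₁+1/n₂)) = √(0.08302·0.91698·0.00293713) = √(0.00022359) = 0.01495.
z = (0.07343 − 0.12864)/0.01495 = -0.05521/0.01495 = -3.69.
p-value = P(Z > -3.692) ≈ 0.9999. With α = 0.05, fail to reject H₀.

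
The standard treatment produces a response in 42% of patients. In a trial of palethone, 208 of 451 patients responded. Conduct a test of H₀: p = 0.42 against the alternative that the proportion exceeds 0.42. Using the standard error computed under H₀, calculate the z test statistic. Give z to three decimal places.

z = 1.773

p̂ = 208/451 ≈ 0.46120.
SE = √(p₀(1−p₀)/n) = √(0.2436/451) = 0.02324.
z = (0.46120 − 0.42)/0.02324 = 0.04120/0.02324 = 1.773.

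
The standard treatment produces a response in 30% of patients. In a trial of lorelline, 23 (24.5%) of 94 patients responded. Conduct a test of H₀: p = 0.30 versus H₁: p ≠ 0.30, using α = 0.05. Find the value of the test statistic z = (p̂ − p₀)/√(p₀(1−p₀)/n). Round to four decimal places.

z = -1.1704

p̂ = 23/94 ≈ 0.244681.
SE = √(p₀(1−p₀)/n) = √(0.21/94) = 0.047266.
z = (0.244681 − 0.3)/0.047266 = -0.055319/0.047266 = -1.1704.
Two-sided p-value ≈ 2·Φ(−1.170) = 0.2418. With α = 0.05, fail to reject H₀.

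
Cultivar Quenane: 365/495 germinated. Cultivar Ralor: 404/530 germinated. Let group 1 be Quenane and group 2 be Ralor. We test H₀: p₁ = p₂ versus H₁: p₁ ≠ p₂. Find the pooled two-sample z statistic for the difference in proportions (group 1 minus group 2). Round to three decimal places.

z = -0.920

p̂₁ = 365/495 = 0.73737, p̂₂ = 404/530 = 0.76226.
Pooled p̂ = (365+404)/(495+530) = 769/1025 = 0.75024.
SE = √(p̂(1−p̂)(1/n₁+1/n₂)) = √(0.75024·0.24976·0.00390699) = √(0.000732085) = 0.02706.
z = (0.73737 − 0.76226)/0.02706 = -0.02489/0.02706 = -0.920.
p-value = 2·P(Z > 0.920) ≈ 0.3576.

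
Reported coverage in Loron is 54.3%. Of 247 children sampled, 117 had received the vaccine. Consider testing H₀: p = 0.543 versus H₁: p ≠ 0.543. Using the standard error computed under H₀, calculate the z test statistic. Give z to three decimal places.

p̂ = 117/247 ≈ 0.47368.
SE = √(p₀(1−p₀)/n) = √(0.24815/247) = 0.03170.
z = (0.47368 − 0.543)/0.03170 = -0.06932/0.03170 = -2.187.
p-value = 2·P(Z > 2.187) ≈ 0.0288.

z = -2.187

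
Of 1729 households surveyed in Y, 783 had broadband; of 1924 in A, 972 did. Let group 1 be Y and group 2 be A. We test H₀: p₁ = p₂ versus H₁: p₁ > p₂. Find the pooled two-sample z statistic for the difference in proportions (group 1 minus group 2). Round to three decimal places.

z = -3.161

p̂₁ = 783/1729 ≈ 0.45286, p̂₂ = 972/1924 ≈ 0.50520.
Pooled p̂ = (783+972)/(1729+1924) = 1755/3653 = 0.48043.
SE = √(0.249617 × 0.00109812) = 0.01656.
z = (0.45286 − 0.50520)/0.01656 = -0.05234/0.01656 = -3.161.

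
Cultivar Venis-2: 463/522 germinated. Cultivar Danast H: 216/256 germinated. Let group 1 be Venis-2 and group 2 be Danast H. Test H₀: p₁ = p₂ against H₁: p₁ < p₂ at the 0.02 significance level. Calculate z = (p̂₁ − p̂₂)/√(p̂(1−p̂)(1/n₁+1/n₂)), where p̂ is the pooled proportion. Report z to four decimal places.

p̂₁ = 463/522 = 0.886973, p̂₂ = 216/256 = 0.843750.
Pooled p̂ = (463+216)/(522+256) = 679/778 = 0.872751.
SE = √(0.111057 × 0.00582196) = 0.025428.
z = (0.886973 − 0.843750)/0.025428 = 0.043223/0.025428 = 1.6998.
p-value = P(Z < 1.700) ≈ 0.9554; since p > α = 0.02, fail to reject H₀.

z = 1.6998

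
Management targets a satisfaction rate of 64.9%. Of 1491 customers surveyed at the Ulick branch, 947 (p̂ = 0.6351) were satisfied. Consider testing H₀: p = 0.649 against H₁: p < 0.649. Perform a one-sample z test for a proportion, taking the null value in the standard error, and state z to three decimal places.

z = -1.121

p̂ = 947/1491 = 0.63514.
Standard error under H₀: √(0.649×0.351/1491) = 0.01236.
z = (0.63514 − 0.649)/0.01236 = -0.01386/0.01236 = -1.121.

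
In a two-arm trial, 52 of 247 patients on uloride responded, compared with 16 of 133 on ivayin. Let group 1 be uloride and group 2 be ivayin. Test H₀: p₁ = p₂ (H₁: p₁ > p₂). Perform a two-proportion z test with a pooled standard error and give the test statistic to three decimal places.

z = 2.189

p̂₁ = 52/247 ≈ 0.210526, p̂₂ = 16/133 ≈ 0.120301.
Pooled p̂ = (52+16)/(247+133) = 68/380 = 0.178947.
SE = √(p̂(1−p̂)(1/n₁+1/n₂)) = √(0.178947·0.821053·0.0115674) = √(0.00169954) = 0.041225.
z = (0.210526 − 0.120301)/0.041225 = 0.090225/0.041225 = 2.189.
p-value = P(Z > 2.189) ≈ 0.0143.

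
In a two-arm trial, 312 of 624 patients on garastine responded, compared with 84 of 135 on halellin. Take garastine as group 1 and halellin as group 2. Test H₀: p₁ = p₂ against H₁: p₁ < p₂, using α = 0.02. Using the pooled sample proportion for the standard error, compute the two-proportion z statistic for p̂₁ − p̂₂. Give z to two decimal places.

z = -2.58

p̂₁ = 312/624 = 0.5000, p̂₂ = 84/135 = 0.6222.
Pooled p̂ = (312+84)/(624+135) = 396/759 = 0.5217.
SE = √(p̂(1−p̂)(1/n₁+1/n₂)) = √(0.5217·0.4783·0.00900997) = √(0.00224823) = 0.0474.
z = (0.5000 − 0.6222)/0.0474 = -0.1222/0.0474 = -2.58.
p-value = P(Z < -2.578) ≈ 0.0050. With α = 0.02, reject H₀.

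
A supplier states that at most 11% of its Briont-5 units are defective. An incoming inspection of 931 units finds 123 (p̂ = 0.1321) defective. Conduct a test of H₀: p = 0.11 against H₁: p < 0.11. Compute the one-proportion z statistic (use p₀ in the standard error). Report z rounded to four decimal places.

p̂ = 123/931 ≈ 0.1321160.
Under H₀, SE = √(0.11·0.89/931) = √(0.000105156) = 0.0102545.
z = (0.1321160 − 0.11)/0.0102545 = 0.0221160/0.0102545 = 2.1567.
p-value = P(Z < 2.157) ≈ 0.9845.

z = 2.1567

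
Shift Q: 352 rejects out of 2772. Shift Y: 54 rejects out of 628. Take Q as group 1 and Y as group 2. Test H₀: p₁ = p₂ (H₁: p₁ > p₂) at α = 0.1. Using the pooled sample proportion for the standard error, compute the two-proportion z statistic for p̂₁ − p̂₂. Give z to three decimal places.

p̂₁ = 352/2772 ≈ 0.126984, p̂₂ = 54/628 ≈ 0.085987.
Pooled p̂ = (352+54)/(2772+628) = 406/3400 = 0.119412.
SE = √(0.105153 × 0.00195311) = 0.014331.
z = (0.126984 − 0.085987)/0.014331 = 0.040997/0.014331 = 2.861.
p-value = P(Z > 2.861) ≈ 0.0021; since p < α = 0.1, reject H₀.

z = 2.861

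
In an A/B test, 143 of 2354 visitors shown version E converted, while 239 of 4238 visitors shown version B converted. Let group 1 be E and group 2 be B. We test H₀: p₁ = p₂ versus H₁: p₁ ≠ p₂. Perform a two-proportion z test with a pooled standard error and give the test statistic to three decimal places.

z = 0.725

p̂₁ = 143/2354 ≈ 0.06075, p̂₂ = 239/4238 ≈ 0.05639.
Pooled p̂ = (143+239)/(2354+4238) = 382/6592 = 0.05795.
SE = √(p̂(1−p̂)(1/n₁+1/n₂)) = √(0.05795·0.94205·0.000660769) = √(3.6072e-05) = 0.00601.
z = (0.06075 − 0.05639)/0.00601 = 0.00436/0.00601 = 0.725.
Two-sided p-value ≈ 2·Φ(−0.725) = 0.4686.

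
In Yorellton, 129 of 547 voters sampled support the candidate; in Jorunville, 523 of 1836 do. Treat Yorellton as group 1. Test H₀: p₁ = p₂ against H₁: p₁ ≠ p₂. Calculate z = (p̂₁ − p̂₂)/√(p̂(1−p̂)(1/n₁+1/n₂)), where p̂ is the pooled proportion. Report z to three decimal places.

z = -2.258

p̂₁ = 129/547 = 0.235832, p̂₂ = 523/1836 = 0.284858.
Pooled p̂ = (129+523)/(547+1836) = 652/2383 = 0.273605.
SE = √(0.198745 × 0.00237282) = 0.021716.
z = (0.235832 − 0.284858)/0.021716 = -0.049026/0.021716 = -2.258.
Two-sided p-value ≈ 2·Φ(−2.258) = 0.0240.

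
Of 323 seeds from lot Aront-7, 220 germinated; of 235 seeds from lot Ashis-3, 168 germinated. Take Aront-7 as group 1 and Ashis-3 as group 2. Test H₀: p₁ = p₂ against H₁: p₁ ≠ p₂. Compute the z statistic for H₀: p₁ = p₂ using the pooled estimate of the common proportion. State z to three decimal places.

p̂₁ = 220/323 ≈ 0.68111, p̂₂ = 168/235 ≈ 0.71489.
Pooled p̂ = (220+168)/(323+235) = 388/558 = 0.69534.
SE = √(p̂(1−p̂)(1/n₁+1/n₂)) = √(0.69534·0.30466·0.00735129) = √(0.00155731) = 0.03946.
z = (0.68111 − 0.71489)/0.03946 = -0.03378/0.03946 = -0.856.

z = -0.856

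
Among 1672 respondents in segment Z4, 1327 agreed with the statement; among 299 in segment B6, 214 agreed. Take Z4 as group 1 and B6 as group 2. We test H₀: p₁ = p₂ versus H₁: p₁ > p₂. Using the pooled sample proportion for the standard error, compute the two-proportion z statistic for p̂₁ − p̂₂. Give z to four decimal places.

p̂₁ = 1327/1672 = 0.793660, p̂₂ = 214/299 = 0.715719.
Pooled p̂ = (1327+214)/(1672+299) = 1541/1971 = 0.781837.
SE = √(0.170568 × 0.00394257) = 0.025932.
z = (0.793660 − 0.715719)/0.025932 = 0.077941/0.025932 = 3.0056.

z = 3.0056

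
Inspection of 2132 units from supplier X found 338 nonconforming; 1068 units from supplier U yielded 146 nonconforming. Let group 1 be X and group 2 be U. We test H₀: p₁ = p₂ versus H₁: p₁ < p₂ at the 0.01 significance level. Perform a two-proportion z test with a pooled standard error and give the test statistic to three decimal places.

z = 1.625

p̂₁ = 338/2132 ≈ 0.158537, p̂₂ = 146/1068 ≈ 0.136704.
Pooled p̂ = (338+146)/(2132+1068) = 484/3200 = 0.151250.
SE = √(0.128373 × 0.00140537) = 0.013432.
z = (0.158537 − 0.136704)/0.013432 = 0.021833/0.013432 = 1.625.
p-value = P(Z < 1.625) ≈ 0.9480, so at α = 0.01 we fail to reject H₀.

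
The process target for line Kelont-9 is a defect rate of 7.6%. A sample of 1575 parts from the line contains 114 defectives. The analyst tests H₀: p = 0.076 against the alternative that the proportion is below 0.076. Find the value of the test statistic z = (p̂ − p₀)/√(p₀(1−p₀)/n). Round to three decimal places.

z = -0.542

p̂ = 114/1575 ≈ 0.07238.
Standard error under H₀: √(0.076×0.924/1575) = 0.00668.
z = (0.07238 − 0.076)/0.00668 = -0.00362/0.00668 = -0.542.
p-value = P(Z < -0.542) ≈ 0.2939.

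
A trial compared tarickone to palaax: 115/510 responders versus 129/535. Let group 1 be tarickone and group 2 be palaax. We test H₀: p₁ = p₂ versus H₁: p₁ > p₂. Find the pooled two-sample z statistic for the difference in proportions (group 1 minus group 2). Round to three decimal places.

p̂₁ = 115/510 ≈ 0.22549, p̂₂ = 129/535 ≈ 0.24112.
Pooled p̂ = (115+129)/(510+535) = 244/1045 = 0.23349.
SE = √(p̂(1−p̂)(1/n₁+1/n₂)) = √(0.23349·0.76651·0.00382994) = √(0.00068546) = 0.02618.
z = (0.22549 − 0.24112)/0.02618 = -0.01563/0.02618 = -0.597.

z = -0.597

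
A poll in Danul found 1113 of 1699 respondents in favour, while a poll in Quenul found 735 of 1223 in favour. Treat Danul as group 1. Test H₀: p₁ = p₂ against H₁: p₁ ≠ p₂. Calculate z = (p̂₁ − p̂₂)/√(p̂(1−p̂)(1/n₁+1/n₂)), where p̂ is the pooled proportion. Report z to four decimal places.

z = 2.9928

p̂₁ = 1113/1699 ≈ 0.655091, p̂₂ = 735/1223 ≈ 0.600981.
Pooled p̂ = (1113+735)/(1699+1223) = 1848/2922 = 0.632444.
SE = √(0.232459 × 0.00140624) = 0.018080.
z = (0.655091 − 0.600981)/0.018080 = 0.054110/0.018080 = 2.9928.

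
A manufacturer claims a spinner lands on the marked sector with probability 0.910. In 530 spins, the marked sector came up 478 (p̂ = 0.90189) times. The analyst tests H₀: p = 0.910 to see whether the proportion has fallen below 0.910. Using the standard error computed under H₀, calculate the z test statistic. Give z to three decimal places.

z = -0.653

p̂ = 478/530 ≈ 0.901887.
Under H₀, SE = √(0.91·0.09/530) = √(0.000154528) = 0.012431.
z = (0.901887 − 0.91)/0.012431 = -0.008113/0.012431 = -0.653.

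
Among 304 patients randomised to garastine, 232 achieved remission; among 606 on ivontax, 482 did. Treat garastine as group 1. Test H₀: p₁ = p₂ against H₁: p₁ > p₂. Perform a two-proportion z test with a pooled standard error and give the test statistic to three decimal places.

z = -1.115

p̂₁ = 232/304 ≈ 0.76316, p̂₂ = 482/606 ≈ 0.79538.
Pooled p̂ = (232+482)/(304+606) = 714/910 = 0.78462.
SE = √(0.168994 × 0.00493964) = 0.02889.
z = (0.76316 − 0.79538)/0.02889 = -0.03222/0.02889 = -1.115.
p-value = P(Z > -1.115) ≈ 0.8676.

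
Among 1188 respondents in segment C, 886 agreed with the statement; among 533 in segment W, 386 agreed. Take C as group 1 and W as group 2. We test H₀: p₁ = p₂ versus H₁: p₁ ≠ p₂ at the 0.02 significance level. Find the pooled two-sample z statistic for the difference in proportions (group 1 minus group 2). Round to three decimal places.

p̂₁ = 886/1188 ≈ 0.74579, p̂₂ = 386/533 ≈ 0.72420.
Pooled p̂ = (886+386)/(1188+533) = 1272/1721 = 0.73911.
SE = √(p̂(1−p̂)(1/n₁+1/n₂)) = √(0.73911·0.26089·0.00271792) = √(0.000524094) = 0.02289.
z = (0.74579 − 0.72420)/0.02289 = 0.02159/0.02289 = 0.943.
Two-sided p-value ≈ 2·Φ(−0.943) = 0.3457, so at α = 0.02 we fail to reject H₀.

z = 0.943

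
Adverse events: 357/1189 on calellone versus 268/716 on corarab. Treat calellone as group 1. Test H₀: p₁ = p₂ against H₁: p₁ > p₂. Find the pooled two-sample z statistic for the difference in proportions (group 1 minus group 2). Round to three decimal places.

z = -3.334

p̂₁ = 357/1189 = 0.30025, p̂₂ = 268/716 = 0.37430.
Pooled p̂ = (357+268)/(1189+716) = 625/1905 = 0.32808.
SE = √(0.220445 × 0.00223769) = 0.02221.
z = (0.30025 − 0.37430)/0.02221 = -0.07405/0.02221 = -3.334.
p-value = P(Z > -3.334) ≈ 0.9996.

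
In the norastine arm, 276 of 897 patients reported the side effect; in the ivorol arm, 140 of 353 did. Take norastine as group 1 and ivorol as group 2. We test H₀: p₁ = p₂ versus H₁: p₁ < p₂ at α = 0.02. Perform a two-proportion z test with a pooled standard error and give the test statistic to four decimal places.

p̂₁ = 276/897 ≈ 0.307692, p̂₂ = 140/353 ≈ 0.396601.
Pooled p̂ = (276+140)/(897+353) = 416/1250 = 0.332800.
SE = √(0.222044 × 0.00394769) = 0.029607.
z = (0.307692 − 0.396601)/0.029607 = -0.088909/0.029607 = -3.0030.
p-value = P(Z < -3.003) ≈ 0.0013. With α = 0.02, reject H₀.

z = -3.0030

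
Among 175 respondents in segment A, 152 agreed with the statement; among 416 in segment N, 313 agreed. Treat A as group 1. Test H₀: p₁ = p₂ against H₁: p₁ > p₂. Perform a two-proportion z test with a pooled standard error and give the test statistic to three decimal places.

p̂₁ = 152/175 = 0.86857, p̂₂ = 313/416 = 0.75240.
Pooled p̂ = (152+313)/(175+416) = 465/591 = 0.78680.
SE = √(p̂(1−p̂)(1/n₁+1/n₂)) = √(0.78680·0.21320·0.00811813) = √(0.00136177) = 0.03690.
z = (0.86857 − 0.75240)/0.03690 = 0.11617/0.03690 = 3.148.

z = 3.148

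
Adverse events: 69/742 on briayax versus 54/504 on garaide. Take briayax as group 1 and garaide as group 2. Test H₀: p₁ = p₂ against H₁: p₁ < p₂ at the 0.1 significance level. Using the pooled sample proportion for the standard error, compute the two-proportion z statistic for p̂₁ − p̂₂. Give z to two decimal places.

z = -0.82

p̂₁ = 69/742 ≈ 0.0930, p̂₂ = 54/504 ≈ 0.1071.
Pooled p̂ = (69+54)/(742+504) = 123/1246 = 0.0987.
SE = √(p̂(1−p̂)(1/n₁+1/n₂)) = √(0.0987·0.9013·0.00333184) = √(0.000296437) = 0.0172.
z = (0.0930 − 0.1071)/0.0172 = -0.0141/0.0172 = -0.82.
p-value = P(Z < -0.822) ≈ 0.2056. With α = 0.1, fail to reject H₀.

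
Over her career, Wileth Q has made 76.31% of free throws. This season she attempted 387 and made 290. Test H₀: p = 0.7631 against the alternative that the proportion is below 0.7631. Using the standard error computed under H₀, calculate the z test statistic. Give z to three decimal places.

p̂ = 290/387 = 0.74935.
SE = √(p₀(1−p₀)/n) = √(0.18078/387) = 0.02161.
z = (0.74935 − 0.7631)/0.02161 = -0.01375/0.02161 = -0.636.
p-value = P(Z < -0.636) ≈ 0.2624.

z = -0.636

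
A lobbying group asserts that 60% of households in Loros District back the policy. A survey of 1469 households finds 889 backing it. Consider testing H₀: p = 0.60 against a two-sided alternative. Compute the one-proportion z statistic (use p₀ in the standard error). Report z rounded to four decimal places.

p̂ = 889/1469 ≈ 0.605174.
Standard error under H₀: √(0.6×0.4/1469) = 0.012782.
z = (0.605174 − 0.6)/0.012782 = 0.005174/0.012782 = 0.4048.
p-value = 2·P(Z > 0.405) ≈ 0.6857.

z = 0.4048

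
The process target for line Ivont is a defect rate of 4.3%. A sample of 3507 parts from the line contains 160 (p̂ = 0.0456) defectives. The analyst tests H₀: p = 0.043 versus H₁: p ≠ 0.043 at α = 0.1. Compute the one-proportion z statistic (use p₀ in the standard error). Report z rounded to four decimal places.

p̂ = 160/3507 ≈ 0.0456230.
Standard error under H₀: √(0.043×0.957/3507) = 0.0034255.
z = (0.0456230 − 0.043)/0.0034255 = 0.0026230/0.0034255 = 0.7657.
Two-sided p-value ≈ 2·Φ(−0.766) = 0.4438. With α = 0.1, fail to reject H₀.

z = 0.7657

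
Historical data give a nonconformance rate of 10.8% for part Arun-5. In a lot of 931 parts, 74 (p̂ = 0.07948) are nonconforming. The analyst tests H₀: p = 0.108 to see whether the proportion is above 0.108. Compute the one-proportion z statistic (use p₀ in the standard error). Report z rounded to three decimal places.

z = -2.803

p̂ = 74/931 ≈ 0.079484.
Under H₀, SE = √(0.108·0.892/931) = √(0.000103476) = 0.010172.
z = (0.079484 − 0.108)/0.010172 = -0.028516/0.010172 = -2.803.
p-value = P(Z > -2.803) ≈ 0.9975.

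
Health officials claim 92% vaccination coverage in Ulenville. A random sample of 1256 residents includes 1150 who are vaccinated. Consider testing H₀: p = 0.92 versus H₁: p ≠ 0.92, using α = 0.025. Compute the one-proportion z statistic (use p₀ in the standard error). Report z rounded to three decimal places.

p̂ = 1150/1256 = 0.91561.
Standard error under H₀: √(0.92×0.08/1256) = 0.00765.
z = (0.91561 − 0.92)/0.00765 = -0.00439/0.00765 = -0.574.
p-value = 2·P(Z > 0.574) ≈ 0.5659. With α = 0.025, fail to reject H₀.

z = -0.574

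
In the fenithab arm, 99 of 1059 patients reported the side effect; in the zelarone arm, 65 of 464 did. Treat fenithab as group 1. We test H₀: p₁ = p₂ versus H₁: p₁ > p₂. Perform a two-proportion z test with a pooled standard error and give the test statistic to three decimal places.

z = -2.700

p̂₁ = 99/1059 ≈ 0.09348, p̂₂ = 65/464 ≈ 0.14009.
Pooled p̂ = (99+65)/(1059+464) = 164/1523 = 0.10768.
SE = √(p̂(1−p̂)(1/n₁+1/n₂)) = √(0.10768·0.89232·0.00309946) = √(0.000297817) = 0.01726.
z = (0.09348 − 0.14009)/0.01726 = -0.04661/0.01726 = -2.700.
p-value = P(Z > -2.700) ≈ 0.9965.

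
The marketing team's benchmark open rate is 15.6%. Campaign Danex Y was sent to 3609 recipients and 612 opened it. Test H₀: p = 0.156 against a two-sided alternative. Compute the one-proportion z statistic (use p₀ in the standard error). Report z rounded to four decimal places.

p̂ = 612/3609 = 0.169576.
Under H₀, SE = √(0.156·0.844/3609) = √(3.64821e-05) = 0.006040.
z = (0.169576 − 0.156)/0.006040 = 0.013576/0.006040 = 2.2477.

z = 2.2477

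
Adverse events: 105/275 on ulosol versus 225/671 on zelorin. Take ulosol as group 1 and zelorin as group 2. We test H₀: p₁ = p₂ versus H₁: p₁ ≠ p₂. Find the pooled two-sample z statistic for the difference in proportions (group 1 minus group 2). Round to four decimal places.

z = 1.3626

p̂₁ = 105/275 ≈ 0.381818, p̂₂ = 225/671 ≈ 0.335320.
Pooled p̂ = (105+225)/(275+671) = 330/946 = 0.348837.
SE = √(0.22715 × 0.00512668) = 0.034125.
z = (0.381818 − 0.335320)/0.034125 = 0.046498/0.034125 = 1.3626.
Two-sided p-value ≈ 2·Φ(−1.363) = 0.1730.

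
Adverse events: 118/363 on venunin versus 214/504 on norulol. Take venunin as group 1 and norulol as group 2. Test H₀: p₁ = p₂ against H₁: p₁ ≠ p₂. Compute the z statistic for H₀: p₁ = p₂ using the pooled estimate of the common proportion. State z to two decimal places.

z = -2.97

p̂₁ = 118/363 ≈ 0.3251, p̂₂ = 214/504 ≈ 0.4246.
Pooled p̂ = (118+214)/(363+504) = 332/867 = 0.3829.
SE = √(0.236295 × 0.00473895) = 0.0335.
z = (0.3251 − 0.4246)/0.0335 = -0.0995/0.0335 = -2.97.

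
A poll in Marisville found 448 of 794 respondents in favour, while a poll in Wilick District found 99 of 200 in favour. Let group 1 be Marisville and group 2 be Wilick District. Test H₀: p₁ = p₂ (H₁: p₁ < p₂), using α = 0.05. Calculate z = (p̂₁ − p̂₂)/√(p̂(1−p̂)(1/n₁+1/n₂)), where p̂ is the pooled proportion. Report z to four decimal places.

z = 1.7590

p̂₁ = 448/794 = 0.564232, p̂₂ = 99/200 = 0.495000.
Pooled p̂ = (448+99)/(794+200) = 547/994 = 0.550302.
SE = √(p̂(1−p̂)(1/n₁+1/n₂)) = √(0.550302·0.449698·0.00625945) = √(0.00154902) = 0.039358.
z = (0.564232 − 0.495000)/0.039358 = 0.069232/0.039358 = 1.7590.
p-value = P(Z < 1.759) ≈ 0.9607; since p > α = 0.05, fail to reject H₀.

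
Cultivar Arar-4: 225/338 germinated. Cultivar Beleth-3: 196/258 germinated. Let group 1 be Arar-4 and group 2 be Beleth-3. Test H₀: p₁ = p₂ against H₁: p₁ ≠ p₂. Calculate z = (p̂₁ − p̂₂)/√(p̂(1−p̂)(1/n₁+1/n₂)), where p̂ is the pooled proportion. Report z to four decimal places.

p̂₁ = 225/338 = 0.665680, p̂₂ = 196/258 = 0.759690.
Pooled p̂ = (225+196)/(338+258) = 421/596 = 0.706376.
SE = √(0.207409 × 0.00683455) = 0.037650.
z = (0.665680 − 0.759690)/0.037650 = -0.094010/0.037650 = -2.4969.

z = -2.4969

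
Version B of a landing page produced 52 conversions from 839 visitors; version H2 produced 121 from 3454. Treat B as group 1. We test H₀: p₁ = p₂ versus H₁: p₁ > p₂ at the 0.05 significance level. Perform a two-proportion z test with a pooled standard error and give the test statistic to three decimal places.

z = 3.560

p̂₁ = 52/839 = 0.06198, p̂₂ = 121/3454 = 0.03503.
Pooled p̂ = (52+121)/(839+3454) = 173/4293 = 0.04030.
SE = √(p̂(1−p̂)(1/n₁+1/n₂)) = √(0.04030·0.95970·0.00148141) = √(5.72925e-05) = 0.00757.
z = (0.06198 − 0.03503)/0.00757 = 0.02695/0.00757 = 3.560.
p-value = P(Z > 3.560) ≈ 0.0002, so at α = 0.05 we reject H₀.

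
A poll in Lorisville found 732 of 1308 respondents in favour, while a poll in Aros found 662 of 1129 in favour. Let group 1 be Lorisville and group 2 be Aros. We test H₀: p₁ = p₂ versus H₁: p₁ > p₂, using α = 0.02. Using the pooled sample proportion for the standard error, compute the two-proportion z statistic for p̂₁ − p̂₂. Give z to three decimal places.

p̂₁ = 732/1308 = 0.55963, p̂₂ = 662/1129 = 0.58636.
Pooled p̂ = (732+662)/(1308+1129) = 1394/2437 = 0.57201.
SE = √(0.244814 × 0.00165027) = 0.02010.
z = (0.55963 − 0.58636)/0.02010 = -0.02673/0.02010 = -1.330.
p-value = P(Z > -1.330) ≈ 0.9082, so at α = 0.02 we fail to reject H₀.

z = -1.330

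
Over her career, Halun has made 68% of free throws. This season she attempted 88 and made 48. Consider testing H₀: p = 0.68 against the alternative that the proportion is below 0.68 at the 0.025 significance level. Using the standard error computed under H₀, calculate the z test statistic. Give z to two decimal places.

z = -2.71

p̂ = 48/88 = 0.5455.
SE = √(p₀(1−p₀)/n) = √(0.2176/88) = 0.0497.
z = (0.5455 − 0.68)/0.0497 = -0.1345/0.0497 = -2.71.
p-value = P(Z < -2.706) ≈ 0.0034. With α = 0.025, reject H₀.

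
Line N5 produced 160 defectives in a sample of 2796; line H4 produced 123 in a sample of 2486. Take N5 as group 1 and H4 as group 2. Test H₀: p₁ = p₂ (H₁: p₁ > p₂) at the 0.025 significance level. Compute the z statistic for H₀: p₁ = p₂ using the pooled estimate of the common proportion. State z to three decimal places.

p̂₁ = 160/2796 = 0.057225, p̂₂ = 123/2486 = 0.049477.
Pooled p̂ = (160+123)/(2796+2486) = 283/5282 = 0.053578.
SE = √(0.0507076 × 0.000759906) = 0.006207.
z = (0.057225 − 0.049477)/0.006207 = 0.007748/0.006207 = 1.248.
p-value = P(Z > 1.248) ≈ 0.1060. With α = 0.025, fail to reject H₀.

z = 1.248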